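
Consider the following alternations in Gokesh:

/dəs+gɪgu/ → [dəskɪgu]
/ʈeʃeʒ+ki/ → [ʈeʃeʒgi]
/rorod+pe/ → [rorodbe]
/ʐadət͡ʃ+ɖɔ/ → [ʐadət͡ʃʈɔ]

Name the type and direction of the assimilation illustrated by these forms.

Comparing underlying and surface forms, /g/ → [k] is the alternation; the neighbouring /s/ is constant.
The change voiced → voiceless matches the voicing of the preceding /s/, identifying this as voicing assimilation.
Place and manner are unchanged, so the assimilation is partial, not total.
The same holds elsewhere in the data: /k/ → [g] after /ʒ/ (voiceless → voiced, matching voiced); /p/ → [b] after /d/ (voiceless → voiced, matching voiced); /ɖ/ → [ʈ] after /t͡ʃ/ (voiced → voiceless, matching voiceless) — only voicing changes, and always toward the preceding segment.
Since the segment that changes follows the conditioning segment, the assimilation is progressive.

progressive voicing assimilation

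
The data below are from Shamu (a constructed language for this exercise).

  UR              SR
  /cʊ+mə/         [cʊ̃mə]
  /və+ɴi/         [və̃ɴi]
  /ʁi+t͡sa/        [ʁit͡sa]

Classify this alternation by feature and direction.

The vowel /ʊ/ surfaces as nasalised [ʊ̃] next to the following nasal /m/ — it has acquired the [+nasal] feature of its neighbour.
Likewise in the remaining data: /ə/ → [ə̃] before /ɴ/ — each time a vowel is nasalised next to a following nasal.
No change occurs in [ʁit͡sa] because the vowel at the boundary is adjacent to an oral consonant, not a nasal (/i/ next to /t͡s/).
Because the conditioning nasal is to the right of the vowel that changes, the process is regressive (anticipatory).

regressive nasality assimilation (vowel nasalisation)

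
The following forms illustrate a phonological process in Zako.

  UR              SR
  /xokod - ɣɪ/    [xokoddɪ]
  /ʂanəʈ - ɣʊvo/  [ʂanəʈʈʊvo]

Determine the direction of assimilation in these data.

The segment that alternates is /ɣ/, which surfaces as [d] when adjacent to /d/.
The output [d] is identical to the trigger /d/ — every feature (place, manner, voicing) has been copied — so this is total assimilation.
The other form behaves the same way: /ɣ/ → [ʈ] after /ʈ/ — in each case the output is a copy of the preceding consonant.
Since the segment that changes follows the conditioning segment, the assimilation is progressive.

progressive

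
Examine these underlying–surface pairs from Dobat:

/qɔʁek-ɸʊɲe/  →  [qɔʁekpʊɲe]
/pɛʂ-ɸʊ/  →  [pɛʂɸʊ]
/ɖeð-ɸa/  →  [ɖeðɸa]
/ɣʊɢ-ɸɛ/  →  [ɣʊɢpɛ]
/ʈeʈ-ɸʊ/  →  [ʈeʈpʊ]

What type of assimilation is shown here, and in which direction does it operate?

Comparing underlying and surface forms, /ɸ/ → [p] is the alternation; the neighbouring /k/ is constant.
/ɸ/ is a fricative while /k/ is a stop; the output [p] is a stop, matching the trigger — so the feature that spreads is manner.
Place and voice are unchanged, so the assimilation is partial, not total.
Checking the remaining alternations: /ɸ/ → [p] after /ɢ/ (fricative → stop, matching a stop); /ɸ/ → [p] after /ʈ/ (fricative → stop, matching a stop) — only manner changes, and always toward the preceding segment.
Nothing changes in [pɛʂɸʊ], [ɖeðɸa]: there the adjacent consonants already agree in manner (/ɸ/ and /ʂ/ are both fricatives; /ɸ/ and /ð/ are both fricatives), so these forms are consistent with the same rule.
The trigger is the preceding segment, so the direction is progressive (perseverative).

progressive manner assimilation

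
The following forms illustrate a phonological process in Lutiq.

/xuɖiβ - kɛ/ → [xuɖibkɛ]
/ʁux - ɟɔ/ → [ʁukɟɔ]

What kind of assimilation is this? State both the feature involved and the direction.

regressive manner assimilation

Underlying /β/ is realised as [b] next to /k/; /k/ itself does not change.
/β/ is a fricative while /k/ is a stop; the output [b] is a stop, matching the trigger — so the feature that spreads is manner.
Place and voice are unchanged, so the assimilation is partial, not total.
Checking the remaining alternation: /x/ → [k] before /ɟ/ (fricative → stop, matching a stop) — only manner changes, and always toward the following segment.
Since the segment that changes precedes the conditioning segment, the assimilation is regressive.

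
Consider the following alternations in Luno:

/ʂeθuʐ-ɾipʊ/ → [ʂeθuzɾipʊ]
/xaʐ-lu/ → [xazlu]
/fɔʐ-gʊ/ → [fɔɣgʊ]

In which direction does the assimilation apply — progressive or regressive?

Comparing underlying and surface forms, /ʐ/ → [z] is the alternation; the neighbouring /ɾ/ is constant.
/ʐ/ is retroflex while /ɾ/ is alveolar; the output [z] is alveolar, matching the trigger — so the feature that spreads is place.
Checking the remaining alternations: /ʐ/ → [z] before /l/ (retroflex → alveolar, matching alveolar); /ʐ/ → [ɣ] before /g/ (retroflex → velar, matching velar) — only place changes, and always toward the following segment.
Since the segment that changes precedes the conditioning segment, the assimilation is regressive.

regressive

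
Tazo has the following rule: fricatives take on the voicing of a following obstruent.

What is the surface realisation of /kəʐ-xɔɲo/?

The rule targets /ʐ/ (voiced retroflex fricative), which sits before the trigger /x/ (voiceless).
The voiceless retroflex fricative is [ʂ], so /ʐ/ → [ʂ].

[kəʂxɔɲo]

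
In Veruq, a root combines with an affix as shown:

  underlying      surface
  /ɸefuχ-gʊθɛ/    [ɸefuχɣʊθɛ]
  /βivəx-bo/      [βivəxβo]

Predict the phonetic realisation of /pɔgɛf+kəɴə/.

[pɔgɛfxəɴə]

The data show progressive manner assimilation: /g/ → [ɣ] after /χ/; /b/ → [β] after /x/. In each pair only manner changes, matching the preceding consonant, while place and voice stay constant.
The rule targets /k/ (voiceless velar stop), which sits after the trigger /f/ (fricative).
A voiceless velar fricative is [x], so the surface segment is [x].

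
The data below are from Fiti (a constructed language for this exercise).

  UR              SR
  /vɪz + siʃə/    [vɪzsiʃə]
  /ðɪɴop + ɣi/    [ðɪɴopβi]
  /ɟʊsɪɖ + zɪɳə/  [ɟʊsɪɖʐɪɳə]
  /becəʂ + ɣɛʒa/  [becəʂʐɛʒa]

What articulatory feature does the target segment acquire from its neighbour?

place

Underlying /ɣ/ is realised as [β] next to /p/; /p/ itself does not change.
The change velar → bilabial matches the place of the preceding /p/, identifying this as place assimilation.
Checking the remaining alternations: /z/ → [ʐ] after /ɖ/ (alveolar → retroflex, matching retroflex); /ɣ/ → [ʐ] after /ʂ/ (velar → retroflex, matching retroflex) — only place changes, and always toward the preceding segment.
No alternation appears in [vɪzsiʃə]: there the adjacent consonants already agree in place (/s/ and /z/ are both alveolar), so this form is consistent with the same rule.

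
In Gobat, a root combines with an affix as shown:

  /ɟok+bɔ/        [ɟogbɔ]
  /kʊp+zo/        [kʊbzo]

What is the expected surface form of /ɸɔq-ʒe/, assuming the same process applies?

The data show regressive voicing assimilation: /k/ → [g] before /b/; /p/ → [b] before /z/. In each pair only voicing changes, matching the following consonant, while place and manner stay constant.
The rule targets /q/ (voiceless uvular stop), which sits before the trigger /ʒ/ (voiced).
The voiced uvular stop is [ɢ], so /q/ → [ɢ].

[ɸɔɢʒe]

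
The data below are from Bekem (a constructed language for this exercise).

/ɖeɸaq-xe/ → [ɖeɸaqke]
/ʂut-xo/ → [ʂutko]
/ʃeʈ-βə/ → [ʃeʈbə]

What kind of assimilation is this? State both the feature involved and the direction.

progressive manner assimilation

Comparing underlying and surface forms, /x/ → [k] is the alternation; the neighbouring /q/ is constant.
/x/ is a fricative while /q/ is a stop; the output [k] is a stop, matching the trigger — so the feature that spreads is manner.
Place and voice are unchanged, so the assimilation is partial, not total.
Checking the remaining alternations: /x/ → [k] after /t/ (fricative → stop, matching a stop); /β/ → [b] after /ʈ/ (fricative → stop, matching a stop) — only manner changes, and always toward the preceding segment.
Since the segment that changes follows the conditioning segment, the assimilation is progressive.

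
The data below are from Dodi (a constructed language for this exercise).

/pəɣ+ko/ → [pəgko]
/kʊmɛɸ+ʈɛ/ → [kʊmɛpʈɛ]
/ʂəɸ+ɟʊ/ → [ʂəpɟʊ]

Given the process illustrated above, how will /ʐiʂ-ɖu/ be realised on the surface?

The data show regressive manner assimilation: /ɣ/ → [g] before /k/; /ɸ/ → [p] before /ʈ/; /ɸ/ → [p] before /ɟ/. In each pair only manner changes, matching the following consonant, while place and voice stay constant.
The rule targets /ʂ/ (voiceless retroflex fricative), which sits before the trigger /ɖ/ (stop).
Changing only its manner to stop gives [ʈ] — the voiceless retroflex stop.

[ʐiʈɖu]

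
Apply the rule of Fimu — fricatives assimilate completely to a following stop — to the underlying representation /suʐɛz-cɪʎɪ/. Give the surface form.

/z/ is the segment targeted by the rule; it sits immediately before /c/, so it assimilates completely and surfaces as [c].

[suʐɛccɪʎɪ]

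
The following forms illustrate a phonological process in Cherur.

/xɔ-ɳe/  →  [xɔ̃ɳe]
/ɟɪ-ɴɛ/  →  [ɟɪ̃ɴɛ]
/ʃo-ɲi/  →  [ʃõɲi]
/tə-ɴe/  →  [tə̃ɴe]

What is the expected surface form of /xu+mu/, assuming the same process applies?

The data show regressive nasality assimilation (vowel nasalisation): /ɔ/ → [ɔ̃] before /ɳ/; /ɪ/ → [ɪ̃] before /ɴ/; /o/ → [õ] before /ɲ/; /ə/ → [ə̃] before /ɴ/ — a vowel is nasalised by an immediately following nasal consonant.
The vowel /u/ is adjacent to the following nasal /m/, so it acquires [+nasal] and surfaces as [ũ].

[xũmu]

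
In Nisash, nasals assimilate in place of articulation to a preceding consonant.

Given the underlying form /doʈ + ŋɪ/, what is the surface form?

[doʈɳɪ]

The rule targets /ŋ/ (voiced velar nasal), which sits after the trigger /ʈ/ (retroflex).
Changing only its place to retroflex gives [ɳ] — the voiced retroflex nasal.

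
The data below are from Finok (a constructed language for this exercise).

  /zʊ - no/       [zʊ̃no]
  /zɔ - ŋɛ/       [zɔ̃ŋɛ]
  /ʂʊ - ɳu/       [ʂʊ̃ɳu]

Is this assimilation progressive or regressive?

regressive

The vowel /ʊ/ surfaces as nasalised [ʊ̃] next to the following nasal /n/ — it has acquired the [+nasal] feature of its neighbour.
The other forms show the same pattern: /ɔ/ → [ɔ̃] before /ŋ/; /ʊ/ → [ʊ̃] before /ɳ/ — each time a vowel is nasalised next to a following nasal.
Because the conditioning nasal is to the right of the vowel that changes, the process is regressive (anticipatory).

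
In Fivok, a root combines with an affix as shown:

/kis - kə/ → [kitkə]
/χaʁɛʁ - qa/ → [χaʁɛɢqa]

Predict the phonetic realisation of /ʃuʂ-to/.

[ʃuʈto]

The data show regressive manner assimilation: /s/ → [t] before /k/; /ʁ/ → [ɢ] before /q/. In each pair only manner changes, matching the following consonant, while place and voice stay constant.
/ʂ/ is a voiceless retroflex fricative. The following trigger /t/ is a stop, so /ʂ/ must become a stop as well.
The voiceless retroflex stop is [ʈ], so /ʂ/ → [ʈ].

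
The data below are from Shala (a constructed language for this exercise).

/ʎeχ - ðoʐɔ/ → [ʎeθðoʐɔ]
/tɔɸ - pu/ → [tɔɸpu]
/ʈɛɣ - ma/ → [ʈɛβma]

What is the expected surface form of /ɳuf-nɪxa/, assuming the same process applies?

[ɳusnɪxa]

The data show regressive place assimilation: /χ/ → [θ] before /ð/; /ɣ/ → [β] before /m/. In each pair only place changes, matching the following consonant, while manner and voice stay constant.
Nothing changes in [tɔɸpu]: there the adjacent consonants already agree in place (/ɸ/ and /p/ are both bilabial), so this form is consistent with the same rule.
/f/ is a voiceless labiodental fricative. The following trigger /n/ is alveolar, so /f/ must become alveolar as well.
The voiceless alveolar fricative is [s], so /f/ → [s].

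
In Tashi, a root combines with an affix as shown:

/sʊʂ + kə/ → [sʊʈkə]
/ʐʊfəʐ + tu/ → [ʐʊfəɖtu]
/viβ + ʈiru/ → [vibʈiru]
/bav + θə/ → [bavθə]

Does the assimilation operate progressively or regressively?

The segment that alternates is /ʂ/, which surfaces as [ʈ] when adjacent to /k/.
/ʂ/ is a fricative while /k/ is a stop; the output [ʈ] is a stop, matching the trigger — so the feature that spreads is manner.
The same holds elsewhere in the data: /ʐ/ → [ɖ] before /t/ (fricative → stop, matching a stop); /β/ → [b] before /ʈ/ (fricative → stop, matching a stop) — only manner changes, and always toward the following segment.
No alternation appears in [bavθə]: there the adjacent consonants already agree in manner (/v/ and /θ/ are both fricatives), so this form is consistent with the same rule.
Since the segment that changes precedes the conditioning segment, the assimilation is regressive.

regressive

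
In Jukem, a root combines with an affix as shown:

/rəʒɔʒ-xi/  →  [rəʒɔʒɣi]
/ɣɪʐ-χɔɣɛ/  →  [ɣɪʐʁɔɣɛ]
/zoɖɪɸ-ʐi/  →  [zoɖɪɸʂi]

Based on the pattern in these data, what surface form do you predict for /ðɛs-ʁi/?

[ðɛsχi]

The data show progressive voicing assimilation: /x/ → [ɣ] after /ʒ/; /χ/ → [ʁ] after /ʐ/; /ʐ/ → [ʂ] after /ɸ/. In each pair only voicing changes, matching the preceding consonant, while place and manner stay constant.
/ʁ/ is a voiced uvular fricative. The preceding trigger /s/ is voiceless, so /ʁ/ must become voiceless as well.
A voiceless uvular fricative is [χ], so the surface segment is [χ].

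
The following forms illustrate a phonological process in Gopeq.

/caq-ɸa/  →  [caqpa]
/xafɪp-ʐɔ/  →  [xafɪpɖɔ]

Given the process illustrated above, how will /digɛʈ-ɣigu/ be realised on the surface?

[digɛʈgigu]

The data show progressive manner assimilation: /ɸ/ → [p] after /q/; /ʐ/ → [ɖ] after /p/. In each pair only manner changes, matching the preceding consonant, while place and voice stay constant.
The rule targets /ɣ/ (voiced velar fricative), which sits after the trigger /ʈ/ (stop).
Changing only its manner to stop gives [g] — the voiced velar stop.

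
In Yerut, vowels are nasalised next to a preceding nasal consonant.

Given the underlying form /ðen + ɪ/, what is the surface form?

The vowel /ɪ/ is adjacent to the preceding nasal /n/, so it acquires [+nasal] and surfaces as [ɪ̃].

[ðenɪ̃]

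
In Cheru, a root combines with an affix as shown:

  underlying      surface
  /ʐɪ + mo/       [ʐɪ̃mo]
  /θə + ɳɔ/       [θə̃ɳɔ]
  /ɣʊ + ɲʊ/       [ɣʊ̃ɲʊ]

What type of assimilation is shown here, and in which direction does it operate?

The vowel /ɪ/ surfaces as nasalised [ɪ̃] next to the following nasal /m/ — it has acquired the [+nasal] feature of its neighbour.
The other forms show the same pattern: /ə/ → [ə̃] before /ɳ/; /ʊ/ → [ʊ̃] before /ɲ/ — each time a vowel is nasalised next to a following nasal.
Because the conditioning nasal is to the right of the vowel that changes, the process is regressive (anticipatory).

regressive nasality assimilation (vowel nasalisation)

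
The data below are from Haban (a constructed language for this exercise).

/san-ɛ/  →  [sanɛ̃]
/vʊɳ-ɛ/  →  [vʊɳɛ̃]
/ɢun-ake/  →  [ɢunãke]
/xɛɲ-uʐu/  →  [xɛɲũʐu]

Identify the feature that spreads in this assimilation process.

nasality

The vowel /ɛ/ surfaces as nasalised [ɛ̃] next to the preceding nasal /n/ — it has acquired the [+nasal] feature of its neighbour.
The other forms show the same pattern: /ɛ/ → [ɛ̃] after /ɳ/; /a/ → [ã] after /n/; /u/ → [ũ] after /ɲ/ — each time a vowel is nasalised next to a preceding nasal.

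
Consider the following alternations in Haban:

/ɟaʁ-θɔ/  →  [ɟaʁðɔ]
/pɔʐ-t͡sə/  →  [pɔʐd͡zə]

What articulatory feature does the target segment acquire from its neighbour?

Comparing underlying and surface forms, /θ/ → [ð] is the alternation; the neighbouring /ʁ/ is constant.
The change voiceless → voiced matches the voicing of the preceding /ʁ/, identifying this as voicing assimilation.
Checking the remaining alternation: /t͡s/ → [d͡z] after /ʐ/ (voiceless → voiced, matching voiced) — only voicing changes, and always toward the preceding segment.

voicing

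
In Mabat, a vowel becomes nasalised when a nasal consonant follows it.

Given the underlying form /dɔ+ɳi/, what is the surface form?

The vowel /ɔ/ is adjacent to the following nasal /ɳ/, so it acquires [+nasal] and surfaces as [ɔ̃].

[dɔ̃ɳi]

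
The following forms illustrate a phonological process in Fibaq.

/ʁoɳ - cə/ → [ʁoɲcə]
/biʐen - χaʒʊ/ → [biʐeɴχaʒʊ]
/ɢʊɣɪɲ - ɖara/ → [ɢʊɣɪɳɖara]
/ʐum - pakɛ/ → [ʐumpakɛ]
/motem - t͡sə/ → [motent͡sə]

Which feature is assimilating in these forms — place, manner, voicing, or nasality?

place

The segment that alternates is /ɳ/, which surfaces as [ɲ] when adjacent to /c/.
/ɳ/ is retroflex while /c/ is palatal; the output [ɲ] is palatal, matching the trigger — so the feature that spreads is place.
The other alternating forms pattern the same way: /n/ → [ɴ] before /χ/ (alveolar → uvular, matching uvular); /ɲ/ → [ɳ] before /ɖ/ (palatal → retroflex, matching retroflex); /m/ → [n] before /t͡s/ (bilabial → alveolar, matching alveolar) — only place changes, and always toward the following segment.
No alternation appears in [ʐumpakɛ]: there the adjacent consonants already agree in place (/m/ and /p/ are both bilabial), so this form is consistent with the same rule.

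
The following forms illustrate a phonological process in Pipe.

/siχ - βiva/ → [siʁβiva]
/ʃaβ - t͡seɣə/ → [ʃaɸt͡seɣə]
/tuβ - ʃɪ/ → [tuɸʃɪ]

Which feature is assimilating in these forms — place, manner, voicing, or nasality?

The segment that alternates is /χ/, which surfaces as [ʁ] when adjacent to /β/.
The change voiceless → voiced matches the voicing of the following /β/, identifying this as voicing assimilation.
Checking the remaining alternations: /β/ → [ɸ] before /t͡s/ (voiced → voiceless, matching voiceless); /β/ → [ɸ] before /ʃ/ (voiced → voiceless, matching voiceless) — only voicing changes, and always toward the following segment.

voicing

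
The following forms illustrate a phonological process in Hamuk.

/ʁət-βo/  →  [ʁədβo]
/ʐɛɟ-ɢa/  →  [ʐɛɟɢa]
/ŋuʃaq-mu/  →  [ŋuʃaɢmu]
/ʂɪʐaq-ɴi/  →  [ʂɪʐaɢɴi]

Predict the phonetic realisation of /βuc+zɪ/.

[βuɟzɪ]

The data show regressive voicing assimilation: /t/ → [d] before /β/; /q/ → [ɢ] before /m/; /q/ → [ɢ] before /ɴ/. In each pair only voicing changes, matching the following consonant, while place and manner stay constant.
Nothing changes in [ʐɛɟɢa]: there the adjacent consonants already agree in voicing (/ɟ/ and /ɢ/ are both voiced), so this form is consistent with the same rule.
/c/ is a voiceless palatal stop. The following trigger /z/ is voiced, so /c/ must become voiced as well.
A voiced palatal stop is [ɟ], so the surface segment is [ɟ].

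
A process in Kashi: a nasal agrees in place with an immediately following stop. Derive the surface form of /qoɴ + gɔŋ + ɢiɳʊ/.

[qoŋgɔɴɢiɳʊ]

/ɴ/ is a voiced uvular nasal. The following trigger /g/ is velar, so /ɴ/ must become velar as well.
A voiced velar nasal is [ŋ], so the surface segment is [ŋ].
At the second juncture, /ŋ/ likewise becomes [ɴ] adjacent to /ɢ/.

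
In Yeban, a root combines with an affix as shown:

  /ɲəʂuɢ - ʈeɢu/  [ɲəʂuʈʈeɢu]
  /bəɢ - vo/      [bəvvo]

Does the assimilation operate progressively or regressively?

Underlying /ɢ/ is realised as [ʈ] next to /ʈ/; /ʈ/ itself does not change.
The output [ʈ] is identical to the trigger /ʈ/ — every feature (place, manner, voicing) has been copied — so this is total assimilation.
The remaining alternation confirms this: /ɢ/ → [v] before /v/ — in each case the output is a copy of the following consonant.
The trigger is the following segment, so the direction is regressive (anticipatory).

regressive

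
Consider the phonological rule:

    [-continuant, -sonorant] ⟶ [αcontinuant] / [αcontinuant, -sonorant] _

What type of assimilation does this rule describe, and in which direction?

The rule copies [continuant] (continuancy) from the environment onto the target stops; since [±continuant] encodes the stop/fricative manner contrast, the assimilating dimension is manner.
Since the environment is written before the underscore, the trigger precedes the target; the direction is progressive.

progressive manner assimilation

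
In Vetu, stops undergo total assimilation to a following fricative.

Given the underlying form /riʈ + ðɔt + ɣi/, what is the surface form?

[riððɔɣɣi]

/ʈ/ is the segment targeted by the rule; it sits immediately before /ð/, so it assimilates completely and surfaces as [ð].
At the second juncture, /t/ likewise becomes [ɣ] adjacent to /ɣ/.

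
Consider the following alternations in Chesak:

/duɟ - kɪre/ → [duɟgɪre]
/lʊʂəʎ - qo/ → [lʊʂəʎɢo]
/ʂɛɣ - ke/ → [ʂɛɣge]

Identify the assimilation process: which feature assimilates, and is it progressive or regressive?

The segment that alternates is /k/, which surfaces as [g] when adjacent to /ɟ/.
The change voiceless → voiced matches the voicing of the preceding /ɟ/, identifying this as voicing assimilation.
Place and manner are unchanged, so the assimilation is partial, not total.
Checking the remaining alternations: /q/ → [ɢ] after /ʎ/ (voiceless → voiced, matching voiced); /k/ → [g] after /ɣ/ (voiceless → voiced, matching voiced) — only voicing changes, and always toward the preceding segment.
Since the segment that changes follows the conditioning segment, the assimilation is progressive.

progressive voicing assimilation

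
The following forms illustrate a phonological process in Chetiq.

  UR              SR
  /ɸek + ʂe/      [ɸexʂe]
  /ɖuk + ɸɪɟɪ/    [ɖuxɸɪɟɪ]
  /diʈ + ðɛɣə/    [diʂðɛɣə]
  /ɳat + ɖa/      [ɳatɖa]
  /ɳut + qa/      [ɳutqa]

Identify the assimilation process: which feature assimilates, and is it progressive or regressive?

Underlying /k/ is realised as [x] next to /ʂ/; /ʂ/ itself does not change.
/k/ is a stop while /ʂ/ is a fricative; the output [x] is a fricative, matching the trigger — so the feature that spreads is manner.
Place and voice are unchanged, so the assimilation is partial, not total.
The other alternating forms pattern the same way: /k/ → [x] before /ɸ/ (stop → fricative, matching a fricative); /ʈ/ → [ʂ] before /ð/ (stop → fricative, matching a fricative) — only manner changes, and always toward the following segment.
No alternation appears in [ɳatɖa], [ɳutqa]: there the adjacent consonants already agree in manner (/t/ and /ɖ/ are both stops; /t/ and /q/ are both stops), so these forms are consistent with the same rule.
Since the segment that changes precedes the conditioning segment, the assimilation is regressive.

regressive manner assimilation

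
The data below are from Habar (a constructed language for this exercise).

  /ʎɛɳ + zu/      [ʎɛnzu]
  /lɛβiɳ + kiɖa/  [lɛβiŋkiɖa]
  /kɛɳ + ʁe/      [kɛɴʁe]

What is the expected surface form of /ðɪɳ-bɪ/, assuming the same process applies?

[ðɪmbɪ]

The data show regressive place assimilation: /ɳ/ → [n] before /z/; /ɳ/ → [ŋ] before /k/; /ɳ/ → [ɴ] before /ʁ/. In each pair only place changes, matching the following consonant, while manner and voice stay constant.
The rule targets /ɳ/ (voiced retroflex nasal), which sits before the trigger /b/ (bilabial).
Changing only its place to bilabial gives [m] — the voiced bilabial nasal.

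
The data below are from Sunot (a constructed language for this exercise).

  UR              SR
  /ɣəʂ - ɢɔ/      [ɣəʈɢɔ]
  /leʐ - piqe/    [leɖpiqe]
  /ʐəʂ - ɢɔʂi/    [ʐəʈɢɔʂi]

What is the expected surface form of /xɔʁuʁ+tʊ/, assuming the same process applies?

The data show regressive manner assimilation: /ʂ/ → [ʈ] before /ɢ/; /ʐ/ → [ɖ] before /p/. In each pair only manner changes, matching the following consonant, while place and voice stay constant.
/ʁ/ is a voiced uvular fricative. The following trigger /t/ is a stop, so /ʁ/ must become a stop as well.
The voiced uvular stop is [ɢ], so /ʁ/ → [ɢ].

[xɔʁuɢtʊ]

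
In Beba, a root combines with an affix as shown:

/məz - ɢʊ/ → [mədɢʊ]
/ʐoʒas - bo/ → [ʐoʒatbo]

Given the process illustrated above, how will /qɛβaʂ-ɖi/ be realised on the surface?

The data show regressive manner assimilation: /z/ → [d] before /ɢ/; /s/ → [t] before /b/. In each pair only manner changes, matching the following consonant, while place and voice stay constant.
The rule targets /ʂ/ (voiceless retroflex fricative), which sits before the trigger /ɖ/ (stop).
A voiceless retroflex stop is [ʈ], so the surface segment is [ʈ].

[qɛβaʈɖi]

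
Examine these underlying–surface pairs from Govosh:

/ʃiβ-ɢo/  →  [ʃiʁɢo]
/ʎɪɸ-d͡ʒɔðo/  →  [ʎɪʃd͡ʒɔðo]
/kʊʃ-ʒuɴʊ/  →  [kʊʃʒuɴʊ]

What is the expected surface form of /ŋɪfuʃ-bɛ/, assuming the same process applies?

The data show regressive place assimilation: /β/ → [ʁ] before /ɢ/; /ɸ/ → [ʃ] before /d͡ʒ/. In each pair only place changes, matching the following consonant, while manner and voice stay constant.
Nothing changes in [kʊʃʒuɴʊ]: there the adjacent consonants already agree in place (/ʃ/ and /ʒ/ are both postalveolar), so this form is consistent with the same rule.
The rule targets /ʃ/ (voiceless postalveolar fricative), which sits before the trigger /b/ (bilabial).
Changing only its place to bilabial gives [ɸ] — the voiceless bilabial fricative.

[ŋɪfuɸbɛ]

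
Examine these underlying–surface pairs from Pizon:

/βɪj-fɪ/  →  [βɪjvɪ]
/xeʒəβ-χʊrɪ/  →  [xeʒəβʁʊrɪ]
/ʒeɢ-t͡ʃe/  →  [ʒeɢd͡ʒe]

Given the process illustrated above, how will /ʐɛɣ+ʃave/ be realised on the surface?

The data show progressive voicing assimilation: /f/ → [v] after /j/; /χ/ → [ʁ] after /β/; /t͡ʃ/ → [d͡ʒ] after /ɢ/. In each pair only voicing changes, matching the preceding consonant, while place and manner stay constant.
/ʃ/ is a voiceless postalveolar fricative. The preceding trigger /ɣ/ is voiced, so /ʃ/ must become voiced as well.
Changing only its voicing to voiced gives [ʒ] — the voiced postalveolar fricative.

[ʐɛɣʒave]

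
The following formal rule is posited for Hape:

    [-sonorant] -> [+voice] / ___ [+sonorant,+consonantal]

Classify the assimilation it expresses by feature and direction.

regressive voicing assimilation

The target ([-sonorant], obstruents) acquires [+voice] next to a sonorant consonant ([+sonorant,+consonantal]) — it takes on the voicing of its neighbour, so the feature that spreads is voicing.
Since the environment is written after the underscore, the trigger follows the target; the direction is regressive.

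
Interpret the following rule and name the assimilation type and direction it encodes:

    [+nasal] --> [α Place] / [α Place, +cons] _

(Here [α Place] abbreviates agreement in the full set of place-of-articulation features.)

progressive place assimilation

The shared variable α links the value of the place features (abbreviated [Place]) on the target to the same value on the neighbouring segment, so place is the feature that assimilates.
The conditioning segment sits to the left of the focus bar, meaning the trigger precedes the segment that changes — progressive assimilation.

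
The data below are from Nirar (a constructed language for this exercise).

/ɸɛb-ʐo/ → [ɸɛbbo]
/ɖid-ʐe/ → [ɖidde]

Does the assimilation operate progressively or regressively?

progressive

The segment that alternates is /ʐ/, which surfaces as [b] when adjacent to /b/.
The output [b] is identical to the trigger /b/ — every feature (place, manner, voicing) has been copied — so this is total assimilation.
The other form behaves the same way: /ʐ/ → [d] after /d/ — in each case the output is a copy of the preceding consonant.
The trigger is the preceding segment, so the direction is progressive (perseverative).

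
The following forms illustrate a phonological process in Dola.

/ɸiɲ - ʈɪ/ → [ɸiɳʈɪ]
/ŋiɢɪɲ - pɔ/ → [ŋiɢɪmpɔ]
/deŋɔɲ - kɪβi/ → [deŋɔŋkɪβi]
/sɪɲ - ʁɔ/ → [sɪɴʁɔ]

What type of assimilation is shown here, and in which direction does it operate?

Underlying /ɲ/ is realised as [ɳ] next to /ʈ/; /ʈ/ itself does not change.
The change palatal → retroflex matches the place of the following /ʈ/, identifying this as place assimilation.
Manner and voice are unchanged, so the assimilation is partial, not total.
The same holds elsewhere in the data: /ɲ/ → [m] before /p/ (palatal → bilabial, matching bilabial); /ɲ/ → [ŋ] before /k/ (palatal → velar, matching velar); /ɲ/ → [ɴ] before /ʁ/ (palatal → uvular, matching uvular) — only place changes, and always toward the following segment.
The trigger is the following segment, so the direction is regressive (anticipatory).

regressive place assimilation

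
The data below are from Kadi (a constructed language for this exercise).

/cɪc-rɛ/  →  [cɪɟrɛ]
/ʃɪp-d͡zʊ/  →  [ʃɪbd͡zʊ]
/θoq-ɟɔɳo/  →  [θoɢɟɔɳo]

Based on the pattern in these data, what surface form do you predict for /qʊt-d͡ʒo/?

[qʊdd͡ʒo]

The data show regressive voicing assimilation: /c/ → [ɟ] before /r/; /p/ → [b] before /d͡z/; /q/ → [ɢ] before /ɟ/. In each pair only voicing changes, matching the following consonant, while place and manner stay constant.
/t/ is a voiceless alveolar stop. The following trigger /d͡ʒ/ is voiced, so /t/ must become voiced as well.
The voiced alveolar stop is [d], so /t/ → [d].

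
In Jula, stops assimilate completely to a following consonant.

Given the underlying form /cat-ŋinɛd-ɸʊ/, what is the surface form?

/t/ is the segment targeted by the rule; it sits immediately before /ŋ/, so it assimilates completely and surfaces as [ŋ].
At the second juncture, /d/ likewise becomes [ɸ] adjacent to /ɸ/.

[caŋŋinɛɸɸʊ]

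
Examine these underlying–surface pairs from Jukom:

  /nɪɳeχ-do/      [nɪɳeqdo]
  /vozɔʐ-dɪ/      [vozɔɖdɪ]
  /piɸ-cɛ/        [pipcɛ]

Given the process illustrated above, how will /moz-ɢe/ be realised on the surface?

The data show regressive manner assimilation: /χ/ → [q] before /d/; /ʐ/ → [ɖ] before /d/; /ɸ/ → [p] before /c/. In each pair only manner changes, matching the following consonant, while place and voice stay constant.
The rule targets /z/ (voiced alveolar fricative), which sits before the trigger /ɢ/ (stop).
Changing only its manner to stop gives [d] — the voiced alveolar stop.

[modɢe]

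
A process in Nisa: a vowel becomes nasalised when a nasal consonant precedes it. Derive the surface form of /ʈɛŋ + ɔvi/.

[ʈɛŋɔ̃vi]

The vowel /ɔ/ is adjacent to the preceding nasal /ŋ/, so it acquires [+nasal] and surfaces as [ɔ̃].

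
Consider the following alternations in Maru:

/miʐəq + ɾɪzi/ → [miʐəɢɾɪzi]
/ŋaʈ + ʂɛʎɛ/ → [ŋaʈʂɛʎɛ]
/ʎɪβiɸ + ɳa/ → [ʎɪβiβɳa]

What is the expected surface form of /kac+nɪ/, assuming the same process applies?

The data show regressive voicing assimilation: /q/ → [ɢ] before /ɾ/; /ɸ/ → [β] before /ɳ/. In each pair only voicing changes, matching the following consonant, while place and manner stay constant.
No alternation appears in [ŋaʈʂɛʎɛ]: there the adjacent consonants already agree in voicing (/ʈ/ and /ʂ/ are both voiceless), so this form is consistent with the same rule.
/c/ is a voiceless palatal stop. The following trigger /n/ is voiced, so /c/ must become voiced as well.
A voiced palatal stop is [ɟ], so the surface segment is [ɟ].

[kaɟnɪ]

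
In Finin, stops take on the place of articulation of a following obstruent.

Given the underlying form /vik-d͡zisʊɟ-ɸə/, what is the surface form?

The rule targets /k/ (voiceless velar stop), which sits before the trigger /d͡z/ (alveolar).
The voiceless alveolar stop is [t], so /k/ → [t].
At the second juncture, /ɟ/ likewise becomes [b] adjacent to /ɸ/.

[vitd͡zisʊbɸə]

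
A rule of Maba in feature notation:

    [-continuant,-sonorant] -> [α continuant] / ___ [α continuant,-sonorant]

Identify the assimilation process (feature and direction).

regressive manner assimilation

The shared variable α links the value of [continuant] on the target to that of the neighbouring obstruent. [continuant] distinguishes stops from fricatives — a manner-of-articulation feature — so this is manner assimilation.
The conditioning segment sits to the right of the focus bar, meaning the trigger follows the segment that changes — regressive assimilation.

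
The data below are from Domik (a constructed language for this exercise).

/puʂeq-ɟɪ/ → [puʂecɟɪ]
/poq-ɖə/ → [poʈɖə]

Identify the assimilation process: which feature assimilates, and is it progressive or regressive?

regressive place assimilation

Underlying /q/ is realised as [c] next to /ɟ/; /ɟ/ itself does not change.
/q/ is uvular while /ɟ/ is palatal; the output [c] is palatal, matching the trigger — so the feature that spreads is place.
Manner and voice are unchanged, so the assimilation is partial, not total.
Checking the remaining alternation: /q/ → [ʈ] before /ɖ/ (uvular → retroflex, matching retroflex) — only place changes, and always toward the following segment.
The trigger is the following segment, so the direction is regressive (anticipatory).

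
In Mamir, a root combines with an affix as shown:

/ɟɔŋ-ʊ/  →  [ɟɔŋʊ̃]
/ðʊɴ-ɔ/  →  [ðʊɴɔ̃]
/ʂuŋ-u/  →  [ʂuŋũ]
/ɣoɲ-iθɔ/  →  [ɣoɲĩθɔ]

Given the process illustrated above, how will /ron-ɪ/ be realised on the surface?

[ronɪ̃]

The data show progressive nasality assimilation (vowel nasalisation): /ʊ/ → [ʊ̃] after /ŋ/; /ɔ/ → [ɔ̃] after /ɴ/; /u/ → [ũ] after /ŋ/; /i/ → [ĩ] after /ɲ/ — a vowel is nasalised by an immediately preceding nasal consonant.
The vowel /ɪ/ is adjacent to the preceding nasal /n/, so it acquires [+nasal] and surfaces as [ɪ̃].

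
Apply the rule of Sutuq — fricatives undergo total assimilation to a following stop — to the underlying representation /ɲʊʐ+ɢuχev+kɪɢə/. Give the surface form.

/ʐ/ is the segment targeted by the rule; it sits immediately before /ɢ/, so it assimilates completely and surfaces as [ɢ].
The same rule applies at the second boundary: /v/ → [k] next to /k/.

[ɲʊɢɢuχekkɪɢə]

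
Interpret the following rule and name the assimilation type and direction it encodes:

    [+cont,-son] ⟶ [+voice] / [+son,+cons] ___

progressive voicing assimilation

The target ([+cont,-son], fricatives) acquires [+voice] next to a sonorant consonant ([+son,+cons]) — it takes on the voicing of its neighbour, so the feature that spreads is voicing.
Since the environment is written before the underscore, the trigger precedes the target; the direction is progressive.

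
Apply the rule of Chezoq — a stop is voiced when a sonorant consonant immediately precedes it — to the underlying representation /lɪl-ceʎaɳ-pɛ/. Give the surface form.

/c/ is a voiceless palatal stop. The preceding trigger /l/ is voiced, so /c/ must become voiced as well.
The voiced palatal stop is [ɟ], so /c/ → [ɟ].
At the second juncture, /p/ likewise becomes [b] adjacent to /ɳ/.

[lɪlɟeʎaɳbɛ]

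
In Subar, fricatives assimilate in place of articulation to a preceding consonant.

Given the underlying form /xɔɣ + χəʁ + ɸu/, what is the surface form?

[xɔɣxəʁχu]

/χ/ is a voiceless uvular fricative. The preceding trigger /ɣ/ is velar, so /χ/ must become velar as well.
Changing only its place to velar gives [x] — the voiceless velar fricative.
At the second juncture, /ɸ/ likewise becomes [χ] adjacent to /ʁ/.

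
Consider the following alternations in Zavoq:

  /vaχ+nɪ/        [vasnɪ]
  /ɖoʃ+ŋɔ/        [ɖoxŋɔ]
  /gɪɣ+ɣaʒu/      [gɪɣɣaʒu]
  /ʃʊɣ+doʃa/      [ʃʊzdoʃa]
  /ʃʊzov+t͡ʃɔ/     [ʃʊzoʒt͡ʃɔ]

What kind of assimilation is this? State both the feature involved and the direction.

regressive place assimilation

Underlying /χ/ is realised as [s] next to /n/; /n/ itself does not change.
/χ/ is uvular while /n/ is alveolar; the output [s] is alveolar, matching the trigger — so the feature that spreads is place.
Manner and voice are unchanged, so the assimilation is partial, not total.
The other alternating forms pattern the same way: /ʃ/ → [x] before /ŋ/ (postalveolar → velar, matching velar); /ɣ/ → [z] before /d/ (velar → alveolar, matching alveolar); /v/ → [ʒ] before /t͡ʃ/ (labiodental → postalveolar, matching postalveolar) — only place changes, and always toward the following segment.
Nothing changes in [gɪɣɣaʒu]: there the adjacent consonants already agree in place (/ɣ/ and /ɣ/ are both velar), so this form is consistent with the same rule.
Since the segment that changes precedes the conditioning segment, the assimilation is regressive.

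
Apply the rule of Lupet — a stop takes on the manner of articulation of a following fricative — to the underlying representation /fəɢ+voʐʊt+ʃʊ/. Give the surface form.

[fəʁvoʐʊsʃʊ]

The rule targets /ɢ/ (voiced uvular stop), which sits before the trigger /v/ (fricative).
Changing only its manner to fricative gives [ʁ] — the voiced uvular fricative.
At the second juncture, /t/ likewise becomes [s] adjacent to /ʃ/.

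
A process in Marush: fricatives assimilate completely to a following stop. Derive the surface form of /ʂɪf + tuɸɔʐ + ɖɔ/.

/f/ is the segment targeted by the rule; it sits immediately before /t/, so it assimilates completely and surfaces as [t].
At the second juncture, /ʐ/ likewise becomes [ɖ] adjacent to /ɖ/.

[ʂɪttuɸɔɖɖɔ]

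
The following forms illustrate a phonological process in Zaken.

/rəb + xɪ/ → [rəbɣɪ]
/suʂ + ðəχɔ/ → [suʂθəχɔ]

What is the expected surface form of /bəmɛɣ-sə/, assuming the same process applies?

The data show progressive voicing assimilation: /x/ → [ɣ] after /b/; /ð/ → [θ] after /ʂ/. In each pair only voicing changes, matching the preceding consonant, while place and manner stay constant.
/s/ is a voiceless alveolar fricative. The preceding trigger /ɣ/ is voiced, so /s/ must become voiced as well.
The voiced alveolar fricative is [z], so /s/ → [z].

[bəmɛɣzə]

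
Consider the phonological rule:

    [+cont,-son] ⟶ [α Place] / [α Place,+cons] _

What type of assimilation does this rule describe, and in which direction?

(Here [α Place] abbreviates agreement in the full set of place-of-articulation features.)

The shared variable α links the value of the place features (abbreviated [Place]) on the target to the same value on the neighbouring segment, so place is the feature that assimilates.
The conditioning segment sits to the left of the focus bar, meaning the trigger precedes the segment that changes — progressive assimilation.

progressive place assimilation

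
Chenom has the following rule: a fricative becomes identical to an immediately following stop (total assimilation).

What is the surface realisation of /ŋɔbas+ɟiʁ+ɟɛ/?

/s/ is the segment targeted by the rule; it sits immediately before /ɟ/, so it assimilates completely and surfaces as [ɟ].
At the second juncture, /ʁ/ likewise becomes [ɟ] adjacent to /ɟ/.

[ŋɔbaɟɟiɟɟɛ]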